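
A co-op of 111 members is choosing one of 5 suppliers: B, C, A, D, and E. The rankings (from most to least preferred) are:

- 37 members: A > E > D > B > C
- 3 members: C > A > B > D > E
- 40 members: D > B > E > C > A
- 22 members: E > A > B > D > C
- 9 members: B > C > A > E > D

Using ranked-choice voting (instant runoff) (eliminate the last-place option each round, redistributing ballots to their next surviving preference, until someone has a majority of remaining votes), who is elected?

Round 1: B 9, C 3, A 37, D 40, E 22. Eliminate C.
Round 2: B 9, A 40, D 40, E 22. Eliminate B.
Round 3: A 49, D 40, E 22. Eliminate E.
Round 4: A 71, D 40. A has a majority.

A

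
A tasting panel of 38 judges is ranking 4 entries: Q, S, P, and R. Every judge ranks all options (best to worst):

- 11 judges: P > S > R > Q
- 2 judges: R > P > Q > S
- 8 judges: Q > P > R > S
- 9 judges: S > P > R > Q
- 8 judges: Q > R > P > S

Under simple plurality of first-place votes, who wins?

Q

First-place votes: Q 16, S 9, P 11, R 2.
Q has the most first-place votes.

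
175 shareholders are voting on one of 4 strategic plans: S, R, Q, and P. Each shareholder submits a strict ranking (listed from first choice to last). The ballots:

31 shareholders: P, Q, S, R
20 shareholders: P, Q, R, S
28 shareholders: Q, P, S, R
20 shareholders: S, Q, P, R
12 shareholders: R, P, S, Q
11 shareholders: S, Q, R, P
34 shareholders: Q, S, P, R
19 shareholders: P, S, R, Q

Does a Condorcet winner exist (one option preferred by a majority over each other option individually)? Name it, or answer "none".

Q

Q vs S: 113–62 for Q.
Q vs R: 144–31 for Q.
Q vs P: 93–82 for Q.
Q beats every other option head-to-head.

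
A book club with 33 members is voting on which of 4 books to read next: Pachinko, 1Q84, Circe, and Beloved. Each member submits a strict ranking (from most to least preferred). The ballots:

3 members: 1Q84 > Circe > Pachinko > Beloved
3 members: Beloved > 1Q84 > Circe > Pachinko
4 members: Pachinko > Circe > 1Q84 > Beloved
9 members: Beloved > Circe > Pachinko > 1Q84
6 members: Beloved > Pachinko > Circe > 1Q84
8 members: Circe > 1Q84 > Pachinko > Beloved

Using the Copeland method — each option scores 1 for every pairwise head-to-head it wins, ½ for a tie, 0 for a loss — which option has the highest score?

Beloved

Pachinko: beats 1Q84; loses to Circe and Beloved → score 1.
1Q84: loses to Pachinko, Circe, and Beloved → score 0.
Circe: beats Pachinko and 1Q84; loses to Beloved → score 2.
Beloved: beats Pachinko, 1Q84, and Circe → score 3.
Beloved has the best pairwise record.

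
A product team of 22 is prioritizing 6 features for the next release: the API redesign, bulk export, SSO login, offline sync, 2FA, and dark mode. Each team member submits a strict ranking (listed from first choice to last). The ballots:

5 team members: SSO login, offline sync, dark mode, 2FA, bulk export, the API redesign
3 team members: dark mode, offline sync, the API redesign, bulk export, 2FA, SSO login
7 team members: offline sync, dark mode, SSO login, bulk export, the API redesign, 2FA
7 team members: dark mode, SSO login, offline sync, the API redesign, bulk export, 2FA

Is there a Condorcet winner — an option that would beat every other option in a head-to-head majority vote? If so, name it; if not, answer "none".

Checking pairwise contests:
bulk export beats the API redesign 12–10.
SSO login beats bulk export 19–3.
dark mode beats SSO login 17–5.
SSO login beats offline sync 12–10.
the API redesign beats 2FA 17–5.
offline sync beats dark mode 12–10.
Every option loses at least one head-to-head, so there is no Condorcet winner.

none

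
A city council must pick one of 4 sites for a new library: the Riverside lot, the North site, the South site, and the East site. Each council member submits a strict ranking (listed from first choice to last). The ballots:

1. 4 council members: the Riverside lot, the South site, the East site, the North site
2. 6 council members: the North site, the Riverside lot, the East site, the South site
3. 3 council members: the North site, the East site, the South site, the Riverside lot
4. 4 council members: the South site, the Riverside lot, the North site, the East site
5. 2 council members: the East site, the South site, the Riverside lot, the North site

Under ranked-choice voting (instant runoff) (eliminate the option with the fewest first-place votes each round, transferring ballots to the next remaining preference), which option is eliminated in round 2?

Round 1: the Riverside lot 4, the North site 9, the South site 4, the East site 2. Eliminate the East site.
Round 2: the Riverside lot 4, the North site 9, the South site 6. Eliminate the Riverside lot.

the Riverside lot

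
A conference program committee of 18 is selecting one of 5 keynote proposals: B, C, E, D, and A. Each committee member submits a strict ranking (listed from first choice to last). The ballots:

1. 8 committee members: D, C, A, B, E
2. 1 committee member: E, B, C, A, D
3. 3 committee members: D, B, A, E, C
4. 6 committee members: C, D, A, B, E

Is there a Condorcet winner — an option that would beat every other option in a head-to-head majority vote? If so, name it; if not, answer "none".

D vs B: 17–1 for D.
D vs C: 11–7 for D.
D vs E: 17–1 for D.
D vs A: 17–1 for D.
D beats every other option head-to-head.

D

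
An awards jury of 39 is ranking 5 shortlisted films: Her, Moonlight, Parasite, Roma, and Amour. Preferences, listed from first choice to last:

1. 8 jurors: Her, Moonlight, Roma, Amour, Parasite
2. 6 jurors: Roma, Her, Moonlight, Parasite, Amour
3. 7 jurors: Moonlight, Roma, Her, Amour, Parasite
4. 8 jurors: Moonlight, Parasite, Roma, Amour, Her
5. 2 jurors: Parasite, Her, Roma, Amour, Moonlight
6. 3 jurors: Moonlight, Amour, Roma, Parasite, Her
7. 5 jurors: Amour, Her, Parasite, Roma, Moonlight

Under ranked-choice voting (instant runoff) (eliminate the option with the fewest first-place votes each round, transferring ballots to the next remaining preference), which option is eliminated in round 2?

Amour

Round 1: Her 8, Moonlight 18, Parasite 2, Roma 6, Amour 5. Eliminate Parasite.
Round 2: Her 10, Moonlight 18, Roma 6, Amour 5. Eliminate Amour.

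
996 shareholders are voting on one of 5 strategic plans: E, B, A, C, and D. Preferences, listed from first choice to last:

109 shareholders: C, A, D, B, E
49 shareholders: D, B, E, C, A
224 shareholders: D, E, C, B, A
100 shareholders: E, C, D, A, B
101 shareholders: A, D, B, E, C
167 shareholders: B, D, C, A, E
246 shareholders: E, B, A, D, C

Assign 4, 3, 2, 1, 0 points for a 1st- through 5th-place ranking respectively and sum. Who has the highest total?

E: 109·0 + 49·2 + 224·3 + 100·4 + 101·1 + 167·0 + 246·4 = 2255
B: 109·1 + 49·3 + 224·1 + 100·0 + 101·2 + 167·4 + 246·3 = 2088
A: 109·3 + 49·0 + 224·0 + 100·1 + 101·4 + 167·1 + 246·2 = 1490
C: 109·4 + 49·1 + 224·2 + 100·3 + 101·0 + 167·2 + 246·0 = 1567
D: 109·2 + 49·4 + 224·4 + 100·2 + 101·3 + 167·3 + 246·1 = 2560
D has the highest Borda score (2560).

D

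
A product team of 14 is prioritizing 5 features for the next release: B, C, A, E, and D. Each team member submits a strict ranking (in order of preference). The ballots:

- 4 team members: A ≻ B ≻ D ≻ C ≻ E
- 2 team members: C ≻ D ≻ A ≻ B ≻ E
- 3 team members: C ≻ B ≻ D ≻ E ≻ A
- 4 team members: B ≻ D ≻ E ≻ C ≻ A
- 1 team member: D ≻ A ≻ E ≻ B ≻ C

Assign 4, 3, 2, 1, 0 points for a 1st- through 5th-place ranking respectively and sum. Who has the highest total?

B: 4·3 + 2·1 + 3·3 + 4·4 + 1·1 = 40
C: 4·1 + 2·4 + 3·4 + 4·1 + 1·0 = 28
A: 4·4 + 2·2 + 3·0 + 4·0 + 1·3 = 23
E: 4·0 + 2·0 + 3·1 + 4·2 + 1·2 = 13
D: 4·2 + 2·3 + 3·2 + 4·3 + 1·4 = 36
B has the highest Borda score (40).

B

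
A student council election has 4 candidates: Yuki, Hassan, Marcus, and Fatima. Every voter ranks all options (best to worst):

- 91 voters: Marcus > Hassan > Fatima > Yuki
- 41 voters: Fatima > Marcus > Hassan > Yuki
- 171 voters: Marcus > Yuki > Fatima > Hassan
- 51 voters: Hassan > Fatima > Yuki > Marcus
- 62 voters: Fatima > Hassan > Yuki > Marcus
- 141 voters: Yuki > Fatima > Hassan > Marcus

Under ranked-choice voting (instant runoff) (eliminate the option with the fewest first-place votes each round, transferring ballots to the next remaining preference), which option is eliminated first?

Round 1: Yuki 141, Hassan 51, Marcus 262, Fatima 103. Eliminate Hassan.

Hassan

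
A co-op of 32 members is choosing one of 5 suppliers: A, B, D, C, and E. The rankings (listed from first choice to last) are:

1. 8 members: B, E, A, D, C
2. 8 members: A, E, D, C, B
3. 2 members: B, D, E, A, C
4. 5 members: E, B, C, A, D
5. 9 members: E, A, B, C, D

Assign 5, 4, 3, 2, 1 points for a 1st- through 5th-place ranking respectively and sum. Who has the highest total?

E

A: 8·3 + 8·5 + 2·2 + 5·2 + 9·4 = 114
B: 8·5 + 8·1 + 2·5 + 5·4 + 9·3 = 105
D: 8·2 + 8·3 + 2·4 + 5·1 + 9·1 = 62
C: 8·1 + 8·2 + 2·1 + 5·3 + 9·2 = 59
E: 8·4 + 8·4 + 2·3 + 5·5 + 9·5 = 140
E has the highest Borda score (140).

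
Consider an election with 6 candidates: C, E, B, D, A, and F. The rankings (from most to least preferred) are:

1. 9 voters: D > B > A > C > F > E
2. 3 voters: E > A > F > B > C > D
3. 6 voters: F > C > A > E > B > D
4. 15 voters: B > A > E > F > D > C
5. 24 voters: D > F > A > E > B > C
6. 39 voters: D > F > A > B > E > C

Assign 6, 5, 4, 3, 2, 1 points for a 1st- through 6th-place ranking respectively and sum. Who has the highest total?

D

C: 9·3 + 3·2 + 6·5 + 15·1 + 24·1 + 39·1 = 141
E: 9·1 + 3·6 + 6·3 + 15·4 + 24·3 + 39·2 = 255
B: 9·5 + 3·3 + 6·2 + 15·6 + 24·2 + 39·3 = 321
D: 9·6 + 3·1 + 6·1 + 15·2 + 24·6 + 39·6 = 471
A: 9·4 + 3·5 + 6·4 + 15·5 + 24·4 + 39·4 = 402
F: 9·2 + 3·4 + 6·6 + 15·3 + 24·5 + 39·5 = 426
D has the highest Borda score (471).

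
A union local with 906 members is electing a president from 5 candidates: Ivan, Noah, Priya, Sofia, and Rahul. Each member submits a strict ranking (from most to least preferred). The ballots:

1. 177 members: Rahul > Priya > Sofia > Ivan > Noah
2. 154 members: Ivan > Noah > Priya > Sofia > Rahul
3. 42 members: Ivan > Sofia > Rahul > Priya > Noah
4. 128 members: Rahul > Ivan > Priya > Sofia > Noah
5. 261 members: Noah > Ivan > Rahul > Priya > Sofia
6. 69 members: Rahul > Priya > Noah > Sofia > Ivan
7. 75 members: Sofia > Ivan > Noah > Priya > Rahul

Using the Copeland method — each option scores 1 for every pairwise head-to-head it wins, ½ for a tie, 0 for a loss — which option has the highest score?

Ivan

Ivan: beats Noah, Priya, Sofia, and Rahul → score 4.
Noah: beats Priya, Sofia, and Rahul; loses to Ivan → score 3.
Priya: beats Sofia; loses to Ivan, Noah, and Rahul → score 1.
Sofia: loses to Ivan, Noah, Priya, and Rahul → score 0.
Rahul: beats Priya and Sofia; loses to Ivan and Noah → score 2.
Ivan has the best pairwise record.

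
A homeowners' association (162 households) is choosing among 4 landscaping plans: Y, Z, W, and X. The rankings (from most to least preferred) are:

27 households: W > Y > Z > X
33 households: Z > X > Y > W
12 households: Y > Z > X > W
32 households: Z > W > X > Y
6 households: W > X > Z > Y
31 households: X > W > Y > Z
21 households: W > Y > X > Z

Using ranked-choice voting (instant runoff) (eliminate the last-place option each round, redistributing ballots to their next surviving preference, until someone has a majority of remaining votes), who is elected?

Round 1: Y 12, Z 65, W 54, X 31. Eliminate Y.
Round 2: Z 77, W 54, X 31. Eliminate X.
Round 3: Z 77, W 85. W has a majority.

W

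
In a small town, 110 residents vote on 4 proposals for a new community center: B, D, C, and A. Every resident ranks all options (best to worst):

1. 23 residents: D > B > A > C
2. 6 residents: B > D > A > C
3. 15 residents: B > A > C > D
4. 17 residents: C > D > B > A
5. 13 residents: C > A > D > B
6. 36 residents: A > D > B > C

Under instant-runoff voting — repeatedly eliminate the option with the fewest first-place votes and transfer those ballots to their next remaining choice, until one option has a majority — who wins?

Round 1: B 21, D 23, C 30, A 36. Eliminate B.
Round 2: D 29, C 30, A 51. Eliminate D.
Round 3: C 30, A 80. A has a majority.

A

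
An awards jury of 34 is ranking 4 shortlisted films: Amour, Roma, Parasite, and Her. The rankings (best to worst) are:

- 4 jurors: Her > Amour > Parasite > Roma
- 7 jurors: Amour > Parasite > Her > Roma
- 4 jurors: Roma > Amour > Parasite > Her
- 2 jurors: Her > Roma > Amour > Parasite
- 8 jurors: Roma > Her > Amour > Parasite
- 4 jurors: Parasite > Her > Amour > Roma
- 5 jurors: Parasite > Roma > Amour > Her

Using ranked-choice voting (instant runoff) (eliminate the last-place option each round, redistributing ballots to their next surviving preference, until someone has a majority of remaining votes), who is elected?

Roma

Round 1: Amour 7, Roma 12, Parasite 9, Her 6. Eliminate Her.
Round 2: Amour 11, Roma 14, Parasite 9. Eliminate Parasite.
Round 3: Amour 15, Roma 19. Roma has a majority.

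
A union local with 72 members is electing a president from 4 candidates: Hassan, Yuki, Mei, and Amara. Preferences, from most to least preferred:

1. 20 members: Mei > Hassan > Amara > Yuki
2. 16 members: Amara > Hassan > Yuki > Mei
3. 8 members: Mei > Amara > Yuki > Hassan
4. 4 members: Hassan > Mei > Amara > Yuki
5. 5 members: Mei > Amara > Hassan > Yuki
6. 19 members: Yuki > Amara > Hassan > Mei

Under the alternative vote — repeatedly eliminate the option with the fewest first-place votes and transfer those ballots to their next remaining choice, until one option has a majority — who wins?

Mei

Round 1: Hassan 4, Yuki 19, Mei 33, Amara 16. Eliminate Hassan.
Round 2: Yuki 19, Mei 37, Amara 16. Mei has a majority.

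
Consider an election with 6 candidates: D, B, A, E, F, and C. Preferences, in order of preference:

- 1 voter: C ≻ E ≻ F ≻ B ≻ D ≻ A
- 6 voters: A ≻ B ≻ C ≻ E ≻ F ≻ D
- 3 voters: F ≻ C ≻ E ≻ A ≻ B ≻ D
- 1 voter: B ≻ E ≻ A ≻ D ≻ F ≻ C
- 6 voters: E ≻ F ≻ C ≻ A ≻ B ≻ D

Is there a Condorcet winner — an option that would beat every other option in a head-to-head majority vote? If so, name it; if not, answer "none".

none

Checking pairwise contests:
B beats D 17–0.
A beats B 15–2.
E beats A 11–6.
C beats E 10–7.
E beats F 14–3.
F beats C 10–7.
Every option loses at least one head-to-head, so there is no Condorcet winner.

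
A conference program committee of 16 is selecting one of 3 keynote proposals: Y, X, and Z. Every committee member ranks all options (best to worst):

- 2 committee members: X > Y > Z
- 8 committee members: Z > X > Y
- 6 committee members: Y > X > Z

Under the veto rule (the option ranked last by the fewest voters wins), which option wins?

Last-place votes: Y 8, X 0, Z 8.
X is ranked last by the fewest voters, so X wins.

X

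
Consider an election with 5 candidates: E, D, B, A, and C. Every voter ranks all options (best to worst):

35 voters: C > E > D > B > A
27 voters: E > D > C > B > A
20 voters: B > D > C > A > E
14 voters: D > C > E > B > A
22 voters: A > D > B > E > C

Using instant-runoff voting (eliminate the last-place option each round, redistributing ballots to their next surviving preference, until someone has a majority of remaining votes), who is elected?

Round 1: E 27, D 14, B 20, A 22, C 35. Eliminate D.
Round 2: E 27, B 20, A 22, C 49. Eliminate B.
Round 3: E 27, A 22, C 69. C has a majority.

C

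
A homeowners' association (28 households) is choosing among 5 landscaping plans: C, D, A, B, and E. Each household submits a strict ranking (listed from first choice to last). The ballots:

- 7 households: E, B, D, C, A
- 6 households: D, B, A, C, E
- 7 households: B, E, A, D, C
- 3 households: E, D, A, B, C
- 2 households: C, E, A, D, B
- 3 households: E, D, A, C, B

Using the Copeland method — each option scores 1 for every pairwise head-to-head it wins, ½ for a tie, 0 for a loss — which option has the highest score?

C: loses to D, A, B, and E → score 0.
D: beats C and A; ties B; loses to E → score 2.5.
A: beats C; loses to D, B, and E → score 1.
B: beats C and A; ties D; loses to E → score 2.5.
E: beats C, D, A, and B → score 4.
E has the best pairwise record.

E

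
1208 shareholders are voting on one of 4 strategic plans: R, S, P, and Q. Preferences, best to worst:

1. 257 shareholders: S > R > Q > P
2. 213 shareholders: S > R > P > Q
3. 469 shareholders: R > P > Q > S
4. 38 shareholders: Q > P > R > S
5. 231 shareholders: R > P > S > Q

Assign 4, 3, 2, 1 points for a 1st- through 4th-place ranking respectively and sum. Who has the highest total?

R: 257·3 + 213·3 + 469·4 + 38·2 + 231·4 = 4286
S: 257·4 + 213·4 + 469·1 + 38·1 + 231·2 = 2849
P: 257·1 + 213·2 + 469·3 + 38·3 + 231·3 = 2897
Q: 257·2 + 213·1 + 469·2 + 38·4 + 231·1 = 2048
R has the highest Borda score (4286).

R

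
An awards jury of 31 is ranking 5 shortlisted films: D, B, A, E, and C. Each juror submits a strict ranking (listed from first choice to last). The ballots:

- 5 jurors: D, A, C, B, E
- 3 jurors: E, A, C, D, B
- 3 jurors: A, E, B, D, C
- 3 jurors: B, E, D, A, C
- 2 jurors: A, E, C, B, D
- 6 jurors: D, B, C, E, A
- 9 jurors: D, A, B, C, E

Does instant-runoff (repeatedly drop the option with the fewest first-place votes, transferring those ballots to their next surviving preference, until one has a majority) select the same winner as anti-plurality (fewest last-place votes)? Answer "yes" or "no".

yes

Instant-runoff — R1 D 20, B 3, A 5, E 3, C 0 (D winner). Winner: D.
Anti-plurality — last-place votes: D 2, B 3, A 6, E 14, C 6. Winner: D.
The two methods agree.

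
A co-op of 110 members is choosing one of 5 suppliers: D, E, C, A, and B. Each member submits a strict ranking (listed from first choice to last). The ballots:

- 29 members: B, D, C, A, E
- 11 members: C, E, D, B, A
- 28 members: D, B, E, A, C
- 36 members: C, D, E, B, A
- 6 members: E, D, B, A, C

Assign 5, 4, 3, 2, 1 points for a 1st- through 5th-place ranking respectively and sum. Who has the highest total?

D: 29·4 + 11·3 + 28·5 + 36·4 + 6·4 = 457
E: 29·1 + 11·4 + 28·3 + 36·3 + 6·5 = 295
C: 29·3 + 11·5 + 28·1 + 36·5 + 6·1 = 356
A: 29·2 + 11·1 + 28·2 + 36·1 + 6·2 = 173
B: 29·5 + 11·2 + 28·4 + 36·2 + 6·3 = 369
D has the highest Borda score (457).

D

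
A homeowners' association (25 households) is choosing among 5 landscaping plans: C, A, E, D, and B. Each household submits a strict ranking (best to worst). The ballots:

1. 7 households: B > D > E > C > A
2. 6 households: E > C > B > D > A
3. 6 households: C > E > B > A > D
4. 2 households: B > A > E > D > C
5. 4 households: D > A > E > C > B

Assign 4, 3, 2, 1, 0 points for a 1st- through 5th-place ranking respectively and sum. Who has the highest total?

E

C: 7·1 + 6·3 + 6·4 + 2·0 + 4·1 = 53
A: 7·0 + 6·0 + 6·1 + 2·3 + 4·3 = 24
E: 7·2 + 6·4 + 6·3 + 2·2 + 4·2 = 68
D: 7·3 + 6·1 + 6·0 + 2·1 + 4·4 = 45
B: 7·4 + 6·2 + 6·2 + 2·4 + 4·0 = 60
E has the highest Borda score (68).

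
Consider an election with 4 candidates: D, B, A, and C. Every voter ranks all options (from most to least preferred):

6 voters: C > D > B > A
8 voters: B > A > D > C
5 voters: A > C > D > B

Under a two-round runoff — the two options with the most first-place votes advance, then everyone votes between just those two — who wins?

Round 1 first-place votes: D 0, B 8, A 5, C 6.
B and C advance.
Runoff: B is preferred to C by 8 voters; C by 11.
C wins the runoff.

C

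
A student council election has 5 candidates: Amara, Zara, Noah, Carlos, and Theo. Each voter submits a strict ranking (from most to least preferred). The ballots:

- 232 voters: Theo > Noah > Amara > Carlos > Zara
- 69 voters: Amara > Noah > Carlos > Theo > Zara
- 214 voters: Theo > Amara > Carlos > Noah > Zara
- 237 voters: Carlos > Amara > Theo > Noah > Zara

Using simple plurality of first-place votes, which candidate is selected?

Theo

First-place votes: Amara 69, Zara 0, Noah 0, Carlos 237, Theo 446.
Theo has the most first-place votes.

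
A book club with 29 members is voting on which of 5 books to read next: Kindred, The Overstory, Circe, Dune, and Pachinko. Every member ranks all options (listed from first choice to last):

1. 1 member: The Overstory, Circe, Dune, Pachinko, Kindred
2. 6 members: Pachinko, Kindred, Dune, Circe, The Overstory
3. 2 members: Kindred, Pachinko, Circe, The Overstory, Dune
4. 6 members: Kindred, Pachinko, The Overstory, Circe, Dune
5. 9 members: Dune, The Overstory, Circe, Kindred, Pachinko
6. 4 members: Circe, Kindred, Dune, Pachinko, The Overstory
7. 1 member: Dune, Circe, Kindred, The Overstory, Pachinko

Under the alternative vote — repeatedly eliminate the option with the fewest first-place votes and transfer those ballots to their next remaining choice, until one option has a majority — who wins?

Round 1: Kindred 8, The Overstory 1, Circe 4, Dune 10, Pachinko 6. Eliminate The Overstory.
Round 2: Kindred 8, Circe 5, Dune 10, Pachinko 6. Eliminate Circe.
Round 3: Kindred 12, Dune 11, Pachinko 6. Eliminate Pachinko.
Round 4: Kindred 18, Dune 11. Kindred has a majority.

Kindred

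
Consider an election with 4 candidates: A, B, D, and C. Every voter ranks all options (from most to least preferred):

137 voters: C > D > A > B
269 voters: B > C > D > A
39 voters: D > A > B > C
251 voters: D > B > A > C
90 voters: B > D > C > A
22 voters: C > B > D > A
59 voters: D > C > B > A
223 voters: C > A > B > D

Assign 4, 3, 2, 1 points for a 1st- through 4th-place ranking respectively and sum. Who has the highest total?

A: 137·2 + 269·1 + 39·3 + 251·2 + 90·1 + 22·1 + 59·1 + 223·3 = 2002
B: 137·1 + 269·4 + 39·2 + 251·3 + 90·4 + 22·3 + 59·2 + 223·2 = 3034
D: 137·3 + 269·2 + 39·4 + 251·4 + 90·3 + 22·2 + 59·4 + 223·1 = 2882
C: 137·4 + 269·3 + 39·1 + 251·1 + 90·2 + 22·4 + 59·3 + 223·4 = 2982
B has the highest Borda score (3034).

B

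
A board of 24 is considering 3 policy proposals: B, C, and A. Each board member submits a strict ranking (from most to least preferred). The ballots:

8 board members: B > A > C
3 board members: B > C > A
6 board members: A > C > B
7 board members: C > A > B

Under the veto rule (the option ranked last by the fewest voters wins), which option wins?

Last-place votes: B 13, C 8, A 3.
A is ranked last by the fewest voters, so A wins.

A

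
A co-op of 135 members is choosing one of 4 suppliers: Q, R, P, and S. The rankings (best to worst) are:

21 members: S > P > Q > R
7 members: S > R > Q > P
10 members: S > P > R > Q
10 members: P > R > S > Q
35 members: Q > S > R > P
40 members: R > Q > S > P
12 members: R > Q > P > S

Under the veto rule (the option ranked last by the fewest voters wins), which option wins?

S

Last-place votes: Q 20, R 21, P 82, S 12.
S is ranked last by the fewest voters, so S wins.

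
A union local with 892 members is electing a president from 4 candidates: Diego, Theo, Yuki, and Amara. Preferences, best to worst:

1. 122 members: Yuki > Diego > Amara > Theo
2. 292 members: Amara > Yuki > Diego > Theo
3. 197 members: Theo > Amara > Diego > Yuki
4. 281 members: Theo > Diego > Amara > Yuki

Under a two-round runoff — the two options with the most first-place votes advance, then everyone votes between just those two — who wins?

Theo

Round 1 first-place votes: Diego 0, Theo 478, Yuki 122, Amara 292.
Theo and Amara advance.
Runoff: Theo is preferred to Amara by 478 voters; Amara by 414.
Theo wins the runoff.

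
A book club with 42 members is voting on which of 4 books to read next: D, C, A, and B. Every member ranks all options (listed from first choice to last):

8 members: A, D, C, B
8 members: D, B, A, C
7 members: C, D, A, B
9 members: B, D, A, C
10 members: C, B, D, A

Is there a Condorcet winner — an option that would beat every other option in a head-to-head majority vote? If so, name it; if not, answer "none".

D

D vs C: 25–17 for D.
D vs A: 34–8 for D.
D vs B: 23–19 for D.
D beats every other option head-to-head.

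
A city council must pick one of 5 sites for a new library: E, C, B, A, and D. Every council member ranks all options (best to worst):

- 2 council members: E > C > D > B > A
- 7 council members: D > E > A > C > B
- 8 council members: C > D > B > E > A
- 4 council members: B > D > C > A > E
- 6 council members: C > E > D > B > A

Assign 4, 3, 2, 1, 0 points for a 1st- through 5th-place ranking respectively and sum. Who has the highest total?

E: 2·4 + 7·3 + 8·1 + 4·0 + 6·3 = 55
C: 2·3 + 7·1 + 8·4 + 4·2 + 6·4 = 77
B: 2·1 + 7·0 + 8·2 + 4·4 + 6·1 = 40
A: 2·0 + 7·2 + 8·0 + 4·1 + 6·0 = 18
D: 2·2 + 7·4 + 8·3 + 4·3 + 6·2 = 80
D has the highest Borda score (80).

D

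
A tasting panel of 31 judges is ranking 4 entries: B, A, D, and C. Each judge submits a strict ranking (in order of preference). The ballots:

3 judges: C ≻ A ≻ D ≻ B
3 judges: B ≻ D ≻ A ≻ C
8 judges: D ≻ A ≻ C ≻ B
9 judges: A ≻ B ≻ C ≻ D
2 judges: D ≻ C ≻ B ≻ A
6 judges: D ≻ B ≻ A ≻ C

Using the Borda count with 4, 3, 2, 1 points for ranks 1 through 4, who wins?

A

B: 3·1 + 3·4 + 8·1 + 9·3 + 2·2 + 6·3 = 72
A: 3·3 + 3·2 + 8·3 + 9·4 + 2·1 + 6·2 = 89
D: 3·2 + 3·3 + 8·4 + 9·1 + 2·4 + 6·4 = 88
C: 3·4 + 3·1 + 8·2 + 9·2 + 2·3 + 6·1 = 61
A has the highest Borda score (89).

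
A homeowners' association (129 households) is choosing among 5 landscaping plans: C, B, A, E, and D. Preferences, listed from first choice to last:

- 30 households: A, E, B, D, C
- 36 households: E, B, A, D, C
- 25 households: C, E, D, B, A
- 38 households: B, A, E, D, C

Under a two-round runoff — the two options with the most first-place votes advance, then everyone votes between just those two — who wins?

Round 1 first-place votes: C 25, B 38, A 30, E 36, D 0.
B and E advance.
Runoff: B is preferred to E by 38 voters; E by 91.
E wins the runoff.

E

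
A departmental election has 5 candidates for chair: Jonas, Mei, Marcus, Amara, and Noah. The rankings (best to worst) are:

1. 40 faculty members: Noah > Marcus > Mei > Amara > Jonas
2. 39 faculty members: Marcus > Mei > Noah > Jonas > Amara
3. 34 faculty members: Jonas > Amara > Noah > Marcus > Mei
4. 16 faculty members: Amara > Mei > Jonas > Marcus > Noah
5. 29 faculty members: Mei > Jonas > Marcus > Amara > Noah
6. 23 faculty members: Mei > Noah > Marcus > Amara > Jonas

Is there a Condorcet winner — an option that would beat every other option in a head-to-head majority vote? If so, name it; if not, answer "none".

Checking pairwise contests:
Mei beats Jonas 147–34.
Marcus beats Mei 113–68.
Noah beats Marcus 97–84.
Jonas beats Amara 102–79.
Mei beats Noah 107–74.
Every option loses at least one head-to-head, so there is no Condorcet winner.

none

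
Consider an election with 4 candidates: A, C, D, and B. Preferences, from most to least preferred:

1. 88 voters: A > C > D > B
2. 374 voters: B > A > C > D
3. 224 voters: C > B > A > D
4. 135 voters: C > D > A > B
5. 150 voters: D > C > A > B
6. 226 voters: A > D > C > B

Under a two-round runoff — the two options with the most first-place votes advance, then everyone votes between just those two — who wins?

Round 1 first-place votes: A 314, C 359, D 150, B 374.
B and C advance.
Runoff: B is preferred to C by 374 voters; C by 823.
C wins the runoff.

C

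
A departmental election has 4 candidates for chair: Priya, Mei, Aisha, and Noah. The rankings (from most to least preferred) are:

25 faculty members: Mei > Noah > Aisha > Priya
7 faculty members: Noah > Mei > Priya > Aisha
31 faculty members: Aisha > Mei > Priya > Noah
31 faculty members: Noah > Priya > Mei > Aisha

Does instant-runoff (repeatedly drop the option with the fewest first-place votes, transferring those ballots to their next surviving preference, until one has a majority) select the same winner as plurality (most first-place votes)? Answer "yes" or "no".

yes

Instant-runoff — R1 Priya 0, Mei 25, Aisha 31, Noah 38 (Priya out); R2 Mei 25, Aisha 31, Noah 38 (Mei out); R3 Aisha 31, Noah 63 (Noah winner). Winner: Noah.
Plurality — first-place votes: Priya 0, Mei 25, Aisha 31, Noah 38. Winner: Noah.
The two methods agree.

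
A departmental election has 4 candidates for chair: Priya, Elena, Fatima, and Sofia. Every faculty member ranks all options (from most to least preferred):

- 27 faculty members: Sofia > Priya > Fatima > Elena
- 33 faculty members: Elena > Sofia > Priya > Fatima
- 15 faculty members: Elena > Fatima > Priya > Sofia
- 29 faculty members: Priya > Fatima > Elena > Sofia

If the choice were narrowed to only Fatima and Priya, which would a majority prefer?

Priya

Voters preferring Fatima to Priya: 15; preferring Priya to Fatima: 89.
Priya wins the head-to-head.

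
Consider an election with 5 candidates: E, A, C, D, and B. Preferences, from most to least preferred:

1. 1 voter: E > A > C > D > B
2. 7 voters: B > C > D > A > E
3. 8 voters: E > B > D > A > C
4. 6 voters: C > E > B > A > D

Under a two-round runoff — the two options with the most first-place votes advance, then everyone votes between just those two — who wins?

E

Round 1 first-place votes: E 9, A 0, C 6, D 0, B 7.
E and B advance.
Runoff: E is preferred to B by 15 voters; B by 7.
E wins the runoff.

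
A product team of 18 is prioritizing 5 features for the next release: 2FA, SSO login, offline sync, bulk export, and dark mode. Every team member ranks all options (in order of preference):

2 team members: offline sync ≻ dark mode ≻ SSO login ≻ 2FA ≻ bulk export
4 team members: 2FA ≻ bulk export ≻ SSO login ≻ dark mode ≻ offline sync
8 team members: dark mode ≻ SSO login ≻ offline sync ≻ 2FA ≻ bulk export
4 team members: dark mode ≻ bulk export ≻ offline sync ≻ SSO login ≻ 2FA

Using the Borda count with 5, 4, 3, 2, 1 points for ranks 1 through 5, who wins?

2FA: 2·2 + 4·5 + 8·2 + 4·1 = 44
SSO login: 2·3 + 4·3 + 8·4 + 4·2 = 58
offline sync: 2·5 + 4·1 + 8·3 + 4·3 = 50
bulk export: 2·1 + 4·4 + 8·1 + 4·4 = 42
dark mode: 2·4 + 4·2 + 8·5 + 4·5 = 76
dark mode has the highest Borda score (76).

dark mode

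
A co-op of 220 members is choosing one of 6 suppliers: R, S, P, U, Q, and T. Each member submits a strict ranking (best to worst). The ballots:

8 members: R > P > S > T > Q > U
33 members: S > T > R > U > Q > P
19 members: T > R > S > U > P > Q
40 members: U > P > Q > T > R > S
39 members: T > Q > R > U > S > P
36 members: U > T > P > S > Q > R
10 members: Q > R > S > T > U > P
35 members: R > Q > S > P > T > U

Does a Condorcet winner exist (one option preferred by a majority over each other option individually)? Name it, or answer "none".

T vs R: 167–53 for T.
T vs S: 134–86 for T.
T vs P: 137–83 for T.
T vs U: 144–76 for T.
T vs Q: 135–85 for T.
T beats every other option head-to-head.

T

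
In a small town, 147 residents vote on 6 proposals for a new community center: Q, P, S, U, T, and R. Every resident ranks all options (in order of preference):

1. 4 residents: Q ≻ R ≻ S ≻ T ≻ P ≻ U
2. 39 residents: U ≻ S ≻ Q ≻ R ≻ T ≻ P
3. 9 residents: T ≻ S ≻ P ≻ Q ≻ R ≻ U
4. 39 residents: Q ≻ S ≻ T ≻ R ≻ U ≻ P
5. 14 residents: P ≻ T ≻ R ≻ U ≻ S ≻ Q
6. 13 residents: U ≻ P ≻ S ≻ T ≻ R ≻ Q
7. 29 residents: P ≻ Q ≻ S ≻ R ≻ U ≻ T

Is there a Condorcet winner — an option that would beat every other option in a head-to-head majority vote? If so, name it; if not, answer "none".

S vs Q: 75–72 for S.
S vs P: 91–56 for S.
S vs U: 81–66 for S.
S vs T: 124–23 for S.
S vs R: 129–18 for S.
S beats every other option head-to-head.

S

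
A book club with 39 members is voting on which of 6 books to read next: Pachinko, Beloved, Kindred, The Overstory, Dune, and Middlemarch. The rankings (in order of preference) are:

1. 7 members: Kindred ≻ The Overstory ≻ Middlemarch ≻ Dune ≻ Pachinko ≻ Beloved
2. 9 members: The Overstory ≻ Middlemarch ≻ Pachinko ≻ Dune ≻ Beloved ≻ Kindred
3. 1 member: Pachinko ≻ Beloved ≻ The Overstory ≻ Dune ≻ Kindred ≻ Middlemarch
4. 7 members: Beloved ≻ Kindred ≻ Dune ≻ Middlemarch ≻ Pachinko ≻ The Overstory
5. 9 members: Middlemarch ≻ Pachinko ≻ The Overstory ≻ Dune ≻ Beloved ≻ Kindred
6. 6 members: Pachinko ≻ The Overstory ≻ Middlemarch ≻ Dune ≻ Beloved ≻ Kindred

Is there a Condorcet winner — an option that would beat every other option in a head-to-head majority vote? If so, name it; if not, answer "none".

Checking pairwise contests:
Middlemarch beats Pachinko 32–7.
Pachinko beats Beloved 32–7.
Pachinko beats Kindred 25–14.
Pachinko beats The Overstory 23–16.
Pachinko beats Dune 25–14.
The Overstory beats Middlemarch 23–16.
Every option loses at least one head-to-head, so there is no Condorcet winner.

none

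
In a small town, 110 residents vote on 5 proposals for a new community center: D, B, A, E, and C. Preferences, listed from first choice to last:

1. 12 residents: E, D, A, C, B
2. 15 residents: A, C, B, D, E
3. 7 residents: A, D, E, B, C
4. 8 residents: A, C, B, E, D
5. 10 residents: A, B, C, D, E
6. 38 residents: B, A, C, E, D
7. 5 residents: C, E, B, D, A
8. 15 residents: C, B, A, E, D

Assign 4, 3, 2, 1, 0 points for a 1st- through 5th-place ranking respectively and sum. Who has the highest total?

D: 12·3 + 15·1 + 7·3 + 8·0 + 10·1 + 38·0 + 5·1 + 15·0 = 87
B: 12·0 + 15·2 + 7·1 + 8·2 + 10·3 + 38·4 + 5·2 + 15·3 = 290
A: 12·2 + 15·4 + 7·4 + 8·4 + 10·4 + 38·3 + 5·0 + 15·2 = 328
E: 12·4 + 15·0 + 7·2 + 8·1 + 10·0 + 38·1 + 5·3 + 15·1 = 138
C: 12·1 + 15·3 + 7·0 + 8·3 + 10·2 + 38·2 + 5·4 + 15·4 = 257
A has the highest Borda score (328).

A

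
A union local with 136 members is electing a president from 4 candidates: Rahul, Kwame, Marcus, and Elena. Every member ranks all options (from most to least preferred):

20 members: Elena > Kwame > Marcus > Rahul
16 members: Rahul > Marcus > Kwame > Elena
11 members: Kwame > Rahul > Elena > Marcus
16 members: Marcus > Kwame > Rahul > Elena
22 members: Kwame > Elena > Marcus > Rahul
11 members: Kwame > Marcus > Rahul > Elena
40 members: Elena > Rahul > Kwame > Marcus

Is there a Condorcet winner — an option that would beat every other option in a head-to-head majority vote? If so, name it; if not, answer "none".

Kwame

Kwame vs Rahul: 80–56 for Kwame.
Kwame vs Marcus: 104–32 for Kwame.
Kwame vs Elena: 76–60 for Kwame.
Kwame beats every other option head-to-head.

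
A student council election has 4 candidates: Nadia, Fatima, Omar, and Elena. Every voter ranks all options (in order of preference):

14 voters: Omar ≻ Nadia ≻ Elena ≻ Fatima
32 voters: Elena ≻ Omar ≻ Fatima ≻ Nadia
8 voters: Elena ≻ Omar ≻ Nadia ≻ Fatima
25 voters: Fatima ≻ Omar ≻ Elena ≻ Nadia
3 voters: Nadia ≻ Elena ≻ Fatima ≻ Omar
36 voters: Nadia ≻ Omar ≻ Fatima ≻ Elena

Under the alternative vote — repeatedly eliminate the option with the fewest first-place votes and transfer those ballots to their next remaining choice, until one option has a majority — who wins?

Elena

Round 1: Nadia 39, Fatima 25, Omar 14, Elena 40. Eliminate Omar.
Round 2: Nadia 53, Fatima 25, Elena 40. Eliminate Fatima.
Round 3: Nadia 53, Elena 65. Elena has a majority.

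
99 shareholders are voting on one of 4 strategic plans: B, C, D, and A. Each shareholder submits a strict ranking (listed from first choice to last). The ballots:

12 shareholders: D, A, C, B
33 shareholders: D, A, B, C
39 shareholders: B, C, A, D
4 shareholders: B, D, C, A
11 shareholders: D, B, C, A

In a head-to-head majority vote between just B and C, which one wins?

B

Voters preferring B to C: 87; preferring C to B: 12.
B wins the head-to-head.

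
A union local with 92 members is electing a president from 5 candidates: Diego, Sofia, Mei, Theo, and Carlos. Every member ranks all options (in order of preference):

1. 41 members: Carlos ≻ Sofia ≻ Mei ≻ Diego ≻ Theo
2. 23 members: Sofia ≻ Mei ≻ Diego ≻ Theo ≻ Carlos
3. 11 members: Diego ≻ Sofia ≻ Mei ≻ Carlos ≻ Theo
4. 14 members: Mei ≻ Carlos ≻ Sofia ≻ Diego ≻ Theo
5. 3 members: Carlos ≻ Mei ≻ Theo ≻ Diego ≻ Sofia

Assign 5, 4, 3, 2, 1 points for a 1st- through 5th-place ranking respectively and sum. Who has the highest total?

Sofia

Diego: 41·2 + 23·3 + 11·5 + 14·2 + 3·2 = 240
Sofia: 41·4 + 23·5 + 11·4 + 14·3 + 3·1 = 368
Mei: 41·3 + 23·4 + 11·3 + 14·5 + 3·4 = 330
Theo: 41·1 + 23·2 + 11·1 + 14·1 + 3·3 = 121
Carlos: 41·5 + 23·1 + 11·2 + 14·4 + 3·5 = 321
Sofia has the highest Borda score (368).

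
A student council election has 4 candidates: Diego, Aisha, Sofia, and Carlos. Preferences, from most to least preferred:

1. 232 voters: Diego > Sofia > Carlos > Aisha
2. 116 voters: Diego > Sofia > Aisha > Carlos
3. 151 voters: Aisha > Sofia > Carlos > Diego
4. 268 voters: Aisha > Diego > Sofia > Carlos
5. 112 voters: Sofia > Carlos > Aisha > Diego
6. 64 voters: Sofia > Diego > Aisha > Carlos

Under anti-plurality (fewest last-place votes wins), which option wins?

Last-place votes: Diego 263, Aisha 232, Sofia 0, Carlos 448.
Sofia is ranked last by the fewest voters, so Sofia wins.

Sofia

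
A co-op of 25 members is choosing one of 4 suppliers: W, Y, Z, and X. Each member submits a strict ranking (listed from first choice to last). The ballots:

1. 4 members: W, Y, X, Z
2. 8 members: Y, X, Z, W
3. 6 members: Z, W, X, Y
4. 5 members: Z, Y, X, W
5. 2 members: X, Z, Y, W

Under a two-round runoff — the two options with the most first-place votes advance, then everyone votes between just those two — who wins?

Z

Round 1 first-place votes: W 4, Y 8, Z 11, X 2.
Z and Y advance.
Runoff: Z is preferred to Y by 13 voters; Y by 12.
Z wins the runoff.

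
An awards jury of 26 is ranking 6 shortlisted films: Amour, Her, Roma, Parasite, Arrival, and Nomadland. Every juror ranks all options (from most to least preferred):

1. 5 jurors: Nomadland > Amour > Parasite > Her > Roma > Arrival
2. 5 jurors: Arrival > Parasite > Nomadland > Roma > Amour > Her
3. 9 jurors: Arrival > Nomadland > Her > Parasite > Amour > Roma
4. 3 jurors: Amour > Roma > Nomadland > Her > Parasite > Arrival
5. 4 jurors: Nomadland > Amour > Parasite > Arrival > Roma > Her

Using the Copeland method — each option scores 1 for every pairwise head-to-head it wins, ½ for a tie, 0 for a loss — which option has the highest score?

Amour: beats Her and Roma; loses to Parasite, Arrival, and Nomadland → score 2.
Her: beats Roma; loses to Amour, Parasite, Arrival, and Nomadland → score 1.
Roma: loses to Amour, Her, Parasite, Arrival, and Nomadland → score 0.
Parasite: beats Amour, Her, and Roma; loses to Arrival and Nomadland → score 3.
Arrival: beats Amour, Her, Roma, Parasite, and Nomadland → score 5.
Nomadland: beats Amour, Her, Roma, and Parasite; loses to Arrival → score 4.
Arrival has the best pairwise record.

Arrival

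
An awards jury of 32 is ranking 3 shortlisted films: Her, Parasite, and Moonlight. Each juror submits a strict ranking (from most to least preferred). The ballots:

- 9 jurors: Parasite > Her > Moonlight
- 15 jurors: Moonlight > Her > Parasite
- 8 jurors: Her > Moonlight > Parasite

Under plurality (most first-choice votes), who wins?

Moonlight

First-place votes: Her 8, Parasite 9, Moonlight 15.
Moonlight has the most first-place votes.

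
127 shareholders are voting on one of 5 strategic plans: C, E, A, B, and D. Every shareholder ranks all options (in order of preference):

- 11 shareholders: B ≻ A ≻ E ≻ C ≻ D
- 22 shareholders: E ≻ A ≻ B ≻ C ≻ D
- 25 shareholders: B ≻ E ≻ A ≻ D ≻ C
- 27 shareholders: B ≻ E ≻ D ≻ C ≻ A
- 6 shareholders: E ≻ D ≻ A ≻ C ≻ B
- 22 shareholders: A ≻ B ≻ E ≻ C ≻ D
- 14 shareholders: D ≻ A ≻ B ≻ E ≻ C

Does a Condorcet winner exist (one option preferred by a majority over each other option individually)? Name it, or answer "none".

Checking pairwise contests:
E beats C 127–0.
B beats E 99–28.
E beats A 80–47.
A beats B 64–63.
E beats D 113–14.
Every option loses at least one head-to-head, so there is no Condorcet winner.

none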